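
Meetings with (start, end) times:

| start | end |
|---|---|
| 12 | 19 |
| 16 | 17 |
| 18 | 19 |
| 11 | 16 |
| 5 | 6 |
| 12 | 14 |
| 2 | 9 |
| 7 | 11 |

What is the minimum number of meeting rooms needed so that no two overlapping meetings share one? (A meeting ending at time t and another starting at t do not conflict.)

Count concurrent intervals with a sweep; the peak is the room count.
Events (time:±→running): 2:+→1 5:+→2 6:-→1 7:+→2 9:-→1 11:-→0 11:+→1 12:+→2 12:+→3 … peak 3.

3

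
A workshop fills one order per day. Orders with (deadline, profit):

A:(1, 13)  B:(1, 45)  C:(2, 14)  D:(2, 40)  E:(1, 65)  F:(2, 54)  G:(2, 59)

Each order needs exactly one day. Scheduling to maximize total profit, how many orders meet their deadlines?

Sort by profit descending; place each in the latest free slot ≤ its deadline.
Profit order: E=65 G=59 F=54 B=45 D=40 C=14 A=13
Assign: E→slot 1, G→slot 2, F skipped, B skipped, D skipped, C skipped, A skipped.
Slots: [1:E] [2:G]
2 of 7 scheduled.

2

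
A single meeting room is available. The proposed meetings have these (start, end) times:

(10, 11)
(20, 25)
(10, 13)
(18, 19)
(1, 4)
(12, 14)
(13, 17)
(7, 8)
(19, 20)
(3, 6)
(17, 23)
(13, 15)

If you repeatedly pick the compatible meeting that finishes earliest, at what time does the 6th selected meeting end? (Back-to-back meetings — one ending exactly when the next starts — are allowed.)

Sort by end time and greedily take each interval whose start is ≥ the last chosen end.
Sorted by end: (1,4)  (3,6)  (7,8)  (10,11)  (10,13)  (12,14)  (13,15)  (13,17)  (18,19)  (19,20)  (17,23)  (20,25)
take (1,4); take (7,8); take (10,11); skip (10,13); take (12,14); skip (13,15); take (18,19); take (19,20); take (20,25).
Selected: (1,4) (7,8) (10,11) (12,14) (18,19) (19,20) (20,25)

20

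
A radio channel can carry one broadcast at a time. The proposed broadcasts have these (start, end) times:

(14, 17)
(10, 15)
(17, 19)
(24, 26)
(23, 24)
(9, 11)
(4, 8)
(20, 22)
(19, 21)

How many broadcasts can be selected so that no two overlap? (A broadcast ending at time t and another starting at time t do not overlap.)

Greedy by earliest finish: after sorting by end time, pick each interval compatible with the last pick.
Sorted by end: (4,8)  (9,11)  (10,15)  (14,17)  (17,19)  (19,21)  (20,22)  (23,24)  (24,26)
take (4,8); take (9,11); take (14,17); take (17,19); take (19,21); take (23,24); take (24,26).
Selected 7 broadcasts.

7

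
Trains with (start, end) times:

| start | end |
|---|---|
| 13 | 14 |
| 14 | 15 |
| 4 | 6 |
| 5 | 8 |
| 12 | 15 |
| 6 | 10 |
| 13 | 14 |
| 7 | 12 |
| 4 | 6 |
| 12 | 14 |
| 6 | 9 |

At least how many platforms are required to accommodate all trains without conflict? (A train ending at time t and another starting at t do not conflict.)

Events (time:±→running): 4:+→1 4:+→2 5:+→3 6:-→2 6:-→1 6:+→2 6:+→3 7:+→4 … peak 4.

4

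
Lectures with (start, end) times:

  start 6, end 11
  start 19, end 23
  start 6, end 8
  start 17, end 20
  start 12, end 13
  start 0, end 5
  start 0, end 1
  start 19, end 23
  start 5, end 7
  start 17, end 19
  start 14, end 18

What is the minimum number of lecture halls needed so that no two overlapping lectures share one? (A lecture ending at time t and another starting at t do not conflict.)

3

starts: [0, 0, 5, 6, 6, 12, 14, 17, 17, 19, 19]
ends:   [1, 5, 7, 8, 11, 13, 18, 19, 20, 23, 23]
s0→1 s0→2 e1→1 e5→0 s5→1 s6→2 s6→3  — peak 3.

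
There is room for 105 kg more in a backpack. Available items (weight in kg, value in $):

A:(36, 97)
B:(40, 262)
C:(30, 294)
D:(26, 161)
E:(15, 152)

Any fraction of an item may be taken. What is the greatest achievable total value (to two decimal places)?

831.85

Greedy by value/weight ratio, highest first.
Order: E (152/15=10.13) > C (294/30=9.80) > B (262/40=6.55) > D (161/26=6.19) > A (97/36=2.69)
Fill: take E (15 @ 152) → take C (30 @ 294) → take B (40 @ 262) → take 20/26 of D → 123.85; 105/105 used.
Total value = 831.85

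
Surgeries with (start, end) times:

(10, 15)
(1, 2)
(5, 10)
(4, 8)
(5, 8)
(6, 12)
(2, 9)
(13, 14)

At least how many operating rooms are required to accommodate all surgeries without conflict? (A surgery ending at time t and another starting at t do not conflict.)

5

Count concurrent intervals with a sweep; the peak is the room count.
Events (time:±→running): 1:+→1 2:-→0 2:+→1 4:+→2 5:+→3 5:+→4 6:+→5 … peak 5.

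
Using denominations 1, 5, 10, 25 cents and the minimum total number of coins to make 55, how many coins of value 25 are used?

Use the largest denomination that fits, subtract, and repeat.
55 − 2×25→5 − 1×5→0
Count of 25: 2

2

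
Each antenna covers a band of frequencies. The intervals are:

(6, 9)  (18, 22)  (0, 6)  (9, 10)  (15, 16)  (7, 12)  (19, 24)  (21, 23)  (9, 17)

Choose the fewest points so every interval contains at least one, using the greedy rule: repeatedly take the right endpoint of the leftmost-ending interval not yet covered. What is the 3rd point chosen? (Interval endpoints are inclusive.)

Process intervals by earliest right end; each time one isn't hit yet, stab at its right endpoint.
Sorted: [0,6] [6,9] [9,10] [7,12] [15,16] [9,17] [18,22] [21,23] [19,24]
{[0,6],[6,9]} hit by 6; {[9,10],[7,12]} hit by 10; {[15,16],[9,17]} hit by 16; {[18,22],[21,23],[19,24]} hit by 22.
Points: 6, 10, 16, 22 (4 total).

16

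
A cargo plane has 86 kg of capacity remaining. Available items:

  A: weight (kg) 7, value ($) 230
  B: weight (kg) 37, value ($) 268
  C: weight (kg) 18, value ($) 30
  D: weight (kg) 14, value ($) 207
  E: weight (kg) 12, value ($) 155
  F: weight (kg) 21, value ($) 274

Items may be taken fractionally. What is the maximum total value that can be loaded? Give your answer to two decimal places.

1097.78

Ratios (sorted): A 32.86, D 14.79, F 13.05, E 12.92, B 7.24, C 1.67
take A (7 @ 230); take D (14 @ 207); take F (21 @ 274); take E (12 @ 155); take 32/37 of B → 231.78. Capacity used 86/86.
Total value = 1097.78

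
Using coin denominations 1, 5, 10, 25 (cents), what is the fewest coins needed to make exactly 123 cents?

Greedy: take as many of the largest coin as possible, then repeat with the remainder.
123 = 4×25 + 2×10 + 3×1
Total coins = 4 + 2 + 3 = 9

9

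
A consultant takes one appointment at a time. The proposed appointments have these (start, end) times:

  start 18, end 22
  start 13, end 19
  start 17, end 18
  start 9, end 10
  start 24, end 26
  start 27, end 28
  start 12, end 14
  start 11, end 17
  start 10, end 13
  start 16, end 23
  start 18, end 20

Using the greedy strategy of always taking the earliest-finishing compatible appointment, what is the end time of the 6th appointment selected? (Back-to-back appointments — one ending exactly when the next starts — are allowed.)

28

By end time: (9,10), (10,13), (12,14), (11,17), (17,18), (13,19), (18,20), (18,22), (16,23), (24,26), (27,28).
Pick (9,10); next start ≥ 10 → (10,13); next start ≥ 13 → (17,18); next start ≥ 18 → (18,20); next start ≥ 20 → (24,26); next start ≥ 26 → (27,28).
Selected: (9,10) (10,13) (17,18) (18,20) (24,26) (27,28)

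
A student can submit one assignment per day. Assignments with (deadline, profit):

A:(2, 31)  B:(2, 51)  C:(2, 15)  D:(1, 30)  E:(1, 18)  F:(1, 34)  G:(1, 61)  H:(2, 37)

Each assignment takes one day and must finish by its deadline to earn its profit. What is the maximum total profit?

112

Sort by profit descending; place each in the latest free slot ≤ its deadline.
Profit order: G=61 B=51 H=37 F=34 A=31 D=30 E=18 C=15
Assign: G→slot 1, B→slot 2, H skipped, F skipped, A skipped, D skipped, E skipped, C skipped.
Slots: [1:G] [2:B]
Profit = 61 + 51 = 112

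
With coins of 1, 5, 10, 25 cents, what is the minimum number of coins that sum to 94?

Greedy: take as many of the largest coin as possible, then repeat with the remainder.
94 − 3×25→19 − 1×10→9 − 1×5→4 − 4×1→0
Total coins = 3 + 1 + 1 + 4 = 9

9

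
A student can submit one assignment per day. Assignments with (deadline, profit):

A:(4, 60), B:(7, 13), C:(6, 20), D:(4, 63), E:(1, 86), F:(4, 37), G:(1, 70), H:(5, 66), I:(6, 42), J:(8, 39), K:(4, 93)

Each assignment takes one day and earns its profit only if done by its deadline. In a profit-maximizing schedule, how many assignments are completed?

Take jobs in profit order; each goes to the latest open slot no later than its deadline.
By profit: K(d4,93), E(d1,86), G(d1,70), H(d5,66), D(d4,63), A(d4,60), I(d6,42), J(d8,39), F(d4,37), C(d6,20), B(d7,13)
K→slot 4; E→slot 1; G skipped; H→slot 5; D→slot 3; A→slot 2; I→slot 6; J→slot 8; F skipped; C skipped; B→slot 7.
8 of 11 scheduled.

8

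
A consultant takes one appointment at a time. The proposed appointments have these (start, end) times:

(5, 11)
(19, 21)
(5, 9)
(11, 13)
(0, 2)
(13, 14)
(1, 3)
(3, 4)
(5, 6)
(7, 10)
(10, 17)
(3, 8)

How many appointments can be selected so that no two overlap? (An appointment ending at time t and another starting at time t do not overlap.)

7

Sort by end time and greedily take each interval whose start is ≥ the last chosen end.
Sorted by end: (0,2)  (1,3)  (3,4)  (5,6)  (3,8)  (5,9)  (7,10)  (5,11)  (11,13)  (13,14)  (10,17)  (19,21)
take (0,2); take (3,4); take (5,6); skip (3,8); skip (5,9); take (7,10); skip (5,11); take (11,13); take (13,14); take (19,21).
Selected 7 appointments.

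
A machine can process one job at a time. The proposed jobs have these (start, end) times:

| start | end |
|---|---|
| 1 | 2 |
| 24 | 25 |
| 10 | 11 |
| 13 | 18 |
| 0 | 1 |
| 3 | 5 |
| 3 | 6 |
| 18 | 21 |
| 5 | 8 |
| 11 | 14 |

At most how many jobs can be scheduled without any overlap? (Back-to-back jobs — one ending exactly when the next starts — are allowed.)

8

Order by finish time; keep every interval that doesn't clash with the previous kept one.
Sorted by end: (0,1)  (1,2)  (3,5)  (3,6)  (5,8)  (10,11)  (11,14)  (13,18)  (18,21)  (24,25)
take (0,1); take (1,2); take (3,5); take (5,8); take (10,11); take (11,14); take (18,21); take (24,25).
Selected 8 jobs.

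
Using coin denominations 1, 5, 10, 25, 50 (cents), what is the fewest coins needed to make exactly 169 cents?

9

169 = 3×50 + 1×10 + 1×5 + 4×1
Total coins = 3 + 1 + 1 + 4 = 9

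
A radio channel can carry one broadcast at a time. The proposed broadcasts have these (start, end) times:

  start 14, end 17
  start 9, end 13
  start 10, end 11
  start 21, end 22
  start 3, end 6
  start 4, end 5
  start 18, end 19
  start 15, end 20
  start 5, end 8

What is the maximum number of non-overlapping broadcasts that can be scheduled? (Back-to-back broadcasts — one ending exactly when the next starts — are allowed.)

6

Greedy by earliest finish: after sorting by end time, pick each interval compatible with the last pick.
Sorted by end: (4,5)  (3,6)  (5,8)  (10,11)  (9,13)  (14,17)  (18,19)  (15,20)  (21,22)
take (4,5); take (5,8); take (10,11); take (14,17); take (18,19); skip (15,20); take (21,22).
Selected 6 broadcasts.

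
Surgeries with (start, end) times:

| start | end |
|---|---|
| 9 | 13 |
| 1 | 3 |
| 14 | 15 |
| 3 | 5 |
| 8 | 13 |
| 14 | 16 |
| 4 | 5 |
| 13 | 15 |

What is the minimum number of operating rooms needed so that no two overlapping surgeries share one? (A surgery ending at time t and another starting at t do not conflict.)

3

The answer is the maximum number of intervals overlapping at any instant.
starts: [1, 3, 4, 8, 9, 13, 14, 14]
ends:   [3, 5, 5, 13, 13, 15, 15, 16]
s1→1 e3→0 s3→1 s4→2 e5→1 e5→0 s8→1 s9→2 e13→1 e13→0 s13→1 s14→2 s14→3  — peak 3.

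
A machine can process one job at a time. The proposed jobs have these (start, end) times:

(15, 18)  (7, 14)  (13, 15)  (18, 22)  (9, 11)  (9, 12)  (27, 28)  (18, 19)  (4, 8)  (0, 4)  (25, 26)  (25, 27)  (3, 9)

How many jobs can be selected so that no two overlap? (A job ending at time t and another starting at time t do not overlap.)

Order by finish time; keep every interval that doesn't clash with the previous kept one.
By end time: (0,4), (4,8), (3,9), (9,11), (9,12), (7,14), (13,15), (15,18), (18,19), (18,22), (25,26), (25,27), (27,28).
Pick (0,4); next start ≥ 4 → (4,8); next start ≥ 8 → (9,11); next start ≥ 11 → (13,15); next start ≥ 15 → (15,18); next start ≥ 18 → (18,19); next start ≥ 19 → (25,26); next start ≥ 26 → (27,28).
Selected 8 jobs.

8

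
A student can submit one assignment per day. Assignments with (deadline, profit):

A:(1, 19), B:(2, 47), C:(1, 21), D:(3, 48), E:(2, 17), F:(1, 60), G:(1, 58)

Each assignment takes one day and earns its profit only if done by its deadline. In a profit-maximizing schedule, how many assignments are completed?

Profit order: F=60 G=58 D=48 B=47 C=21 A=19 E=17
Assign: F→slot 1, G skipped, D→slot 3, B→slot 2, C skipped, A skipped, E skipped.
Slots: [1:F] [2:B] [3:D]
3 of 7 scheduled.

3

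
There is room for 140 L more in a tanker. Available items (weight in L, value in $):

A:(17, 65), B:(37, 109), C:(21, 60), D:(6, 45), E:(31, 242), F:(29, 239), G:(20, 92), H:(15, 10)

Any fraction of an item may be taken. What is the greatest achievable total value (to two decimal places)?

792.00

Greedy by value/weight ratio, highest first.
Order: F (239/29=8.24) > E (242/31=7.81) > D (45/6=7.50) > G (92/20=4.60) > A (65/17=3.82) > B (109/37=2.95) > C (60/21=2.86) > H (10/15=0.67)
Fill: take F (29 @ 239) → take E (31 @ 242) → take D (6 @ 45) → take G (20 @ 92) → take A (17 @ 65) → take B (37 @ 109); 140/140 used.
Total value = 792.00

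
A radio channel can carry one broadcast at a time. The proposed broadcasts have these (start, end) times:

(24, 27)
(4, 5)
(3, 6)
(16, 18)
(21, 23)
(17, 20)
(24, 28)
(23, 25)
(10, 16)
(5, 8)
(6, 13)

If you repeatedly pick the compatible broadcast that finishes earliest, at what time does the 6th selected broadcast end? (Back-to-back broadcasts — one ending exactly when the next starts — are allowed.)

25

Sorted by end: (4,5)  (3,6)  (5,8)  (6,13)  (10,16)  (16,18)  (17,20)  (21,23)  (23,25)  (24,27)  (24,28)
take (4,5); skip (3,6); take (5,8); take (10,16); take (16,18); take (21,23); take (23,25).
Selected: (4,5) (5,8) (10,16) (16,18) (21,23) (23,25)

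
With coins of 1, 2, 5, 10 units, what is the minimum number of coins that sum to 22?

3

Use the largest denomination that fits, subtract, and repeat.
22 − 2×10→2 − 1×2→0
Total coins = 2 + 1 = 3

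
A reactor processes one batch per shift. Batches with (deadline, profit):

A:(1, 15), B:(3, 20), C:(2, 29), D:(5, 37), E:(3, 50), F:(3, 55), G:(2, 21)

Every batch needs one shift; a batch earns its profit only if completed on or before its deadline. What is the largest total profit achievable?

171

By profit: F(d3,55), E(d3,50), D(d5,37), C(d2,29), G(d2,21), B(d3,20), A(d1,15)
F→slot 3; E→slot 2; D→slot 5; C→slot 1; G skipped; B skipped; A skipped.
Profit = 29 + 50 + 55 + 37 = 171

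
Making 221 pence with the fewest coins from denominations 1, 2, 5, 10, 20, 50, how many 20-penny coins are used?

221 = 4×50 + 1×20 + 1×1
Count of 20: 1

1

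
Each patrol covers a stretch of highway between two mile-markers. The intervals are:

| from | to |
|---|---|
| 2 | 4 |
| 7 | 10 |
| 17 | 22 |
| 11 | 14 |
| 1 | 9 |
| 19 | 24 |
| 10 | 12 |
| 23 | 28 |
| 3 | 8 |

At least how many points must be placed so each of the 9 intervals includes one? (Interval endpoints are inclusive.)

By right end: [2,4]  [3,8]  [1,9]  [7,10]  [10,12]  [11,14]  [17,22]  [19,24]  [23,28]
[2,4] uncovered → point at 4; [7,10] uncovered → point at 10; [11,14] uncovered → point at 14; [17,22] uncovered → point at 22; [23,28] uncovered → point at 28.
Points: 4, 10, 14, 22, 28 (5 total).

5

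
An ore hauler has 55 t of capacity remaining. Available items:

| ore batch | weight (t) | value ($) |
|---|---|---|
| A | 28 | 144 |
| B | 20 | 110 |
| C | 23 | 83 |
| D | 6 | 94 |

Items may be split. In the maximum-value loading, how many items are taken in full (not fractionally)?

Sort by value per unit weight and fill in that order.
Ratios (sorted): D 15.67, B 5.50, A 5.14, C 3.61
take D (6 @ 94); take B (20 @ 110); take A (28 @ 144); take 1/23 of C → 3.61. Capacity used 55/55.
3 item(s) taken whole; one partial (take 1/23 of C).

3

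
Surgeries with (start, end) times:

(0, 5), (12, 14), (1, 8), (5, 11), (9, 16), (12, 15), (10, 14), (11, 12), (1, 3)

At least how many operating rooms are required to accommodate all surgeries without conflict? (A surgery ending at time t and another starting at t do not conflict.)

Count concurrent intervals with a sweep; the peak is the room count.
Events (time:±→running): 0:+→1 1:+→2 1:+→3 3:-→2 5:-→1 5:+→2 8:-→1 9:+→2 10:+→3 11:-→2 11:+→3 12:-→2 12:+→3 12:+→4 … peak 4.

4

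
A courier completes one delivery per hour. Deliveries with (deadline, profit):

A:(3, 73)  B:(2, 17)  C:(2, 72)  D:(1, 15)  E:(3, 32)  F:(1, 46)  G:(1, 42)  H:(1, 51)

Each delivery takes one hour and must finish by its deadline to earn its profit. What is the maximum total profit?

By profit: A(d3,73), C(d2,72), H(d1,51), F(d1,46), G(d1,42), E(d3,32), B(d2,17), D(d1,15)
A→slot 3; C→slot 2; H→slot 1; F skipped; G skipped; E skipped; B skipped; D skipped.
Profit = 51 + 72 + 73 = 196

196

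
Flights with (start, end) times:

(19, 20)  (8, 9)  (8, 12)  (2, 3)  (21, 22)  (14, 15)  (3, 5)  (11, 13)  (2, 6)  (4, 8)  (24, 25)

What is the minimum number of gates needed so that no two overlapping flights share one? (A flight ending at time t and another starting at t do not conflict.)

3

The answer is the maximum number of intervals overlapping at any instant.
Events (time:±→running): 2:+→1 2:+→2 3:-→1 3:+→2 4:+→3 … peak 3.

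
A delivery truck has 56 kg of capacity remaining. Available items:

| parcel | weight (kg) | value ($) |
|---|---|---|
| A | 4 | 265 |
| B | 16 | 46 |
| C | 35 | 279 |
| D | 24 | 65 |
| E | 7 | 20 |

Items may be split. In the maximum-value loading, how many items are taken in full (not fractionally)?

3

Ratios (sorted): A 66.25, C 7.97, B 2.88, E 2.86, D 2.71
take A (4 @ 265); take C (35 @ 279); take B (16 @ 46); take 1/7 of E → 2.86. Capacity used 56/56.
3 item(s) taken whole; one partial (take 1/7 of E).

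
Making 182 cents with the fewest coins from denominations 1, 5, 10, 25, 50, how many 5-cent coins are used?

182 − 3×50→32 − 1×25→7 − 1×5→2 − 2×1→0
Count of 5: 1

1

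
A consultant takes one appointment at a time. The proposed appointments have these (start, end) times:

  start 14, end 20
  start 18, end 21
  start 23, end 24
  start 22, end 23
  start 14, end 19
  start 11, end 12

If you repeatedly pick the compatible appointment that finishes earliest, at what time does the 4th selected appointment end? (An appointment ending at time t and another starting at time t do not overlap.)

24

By end time: (11,12), (14,19), (14,20), (18,21), (22,23), (23,24).
Pick (11,12); next start ≥ 12 → (14,19); next start ≥ 19 → (22,23); next start ≥ 23 → (23,24).
Selected: (11,12) (14,19) (22,23) (23,24)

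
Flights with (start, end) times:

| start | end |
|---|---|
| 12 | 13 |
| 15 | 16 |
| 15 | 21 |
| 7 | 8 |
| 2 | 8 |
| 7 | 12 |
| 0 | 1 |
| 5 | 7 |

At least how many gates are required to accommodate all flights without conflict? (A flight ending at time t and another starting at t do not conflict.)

3

The answer is the maximum number of intervals overlapping at any instant.
starts: [0, 2, 5, 7, 7, 12, 15, 15]
ends:   [1, 7, 8, 8, 12, 13, 16, 21]
s0→1 e1→0 s2→1 s5→2 e7→1 s7→2 s7→3  — peak 3.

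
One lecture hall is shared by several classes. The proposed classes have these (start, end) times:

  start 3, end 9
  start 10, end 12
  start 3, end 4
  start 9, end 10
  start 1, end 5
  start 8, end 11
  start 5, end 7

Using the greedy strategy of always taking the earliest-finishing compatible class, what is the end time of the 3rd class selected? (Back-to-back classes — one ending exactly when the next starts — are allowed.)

Sorted by end: (3,4)  (1,5)  (5,7)  (3,9)  (9,10)  (8,11)  (10,12)
take (3,4); take (5,7); take (9,10); take (10,12).
Selected: (3,4) (5,7) (9,10) (10,12)

10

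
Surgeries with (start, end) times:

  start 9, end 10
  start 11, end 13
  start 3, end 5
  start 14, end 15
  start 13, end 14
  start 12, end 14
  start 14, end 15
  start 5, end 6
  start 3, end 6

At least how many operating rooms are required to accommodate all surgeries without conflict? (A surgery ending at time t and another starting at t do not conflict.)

2

Count concurrent intervals with a sweep; the peak is the room count.
starts: [3, 3, 5, 9, 11, 12, 13, 14, 14]
ends:   [5, 6, 6, 10, 13, 14, 14, 15, 15]
s3→1 s3→2  — peak 2.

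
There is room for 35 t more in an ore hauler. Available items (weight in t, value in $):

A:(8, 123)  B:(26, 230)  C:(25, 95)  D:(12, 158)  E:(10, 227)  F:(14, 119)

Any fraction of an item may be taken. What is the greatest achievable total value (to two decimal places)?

Order: E (227/10=22.70) > A (123/8=15.38) > D (158/12=13.17) > B (230/26=8.85) > F (119/14=8.50) > C (95/25=3.80)
Fill: take E (10 @ 227) → take A (8 @ 123) → take D (12 @ 158) → take 5/26 of B → 44.23; 35/35 used.
Total value = 552.23

552.23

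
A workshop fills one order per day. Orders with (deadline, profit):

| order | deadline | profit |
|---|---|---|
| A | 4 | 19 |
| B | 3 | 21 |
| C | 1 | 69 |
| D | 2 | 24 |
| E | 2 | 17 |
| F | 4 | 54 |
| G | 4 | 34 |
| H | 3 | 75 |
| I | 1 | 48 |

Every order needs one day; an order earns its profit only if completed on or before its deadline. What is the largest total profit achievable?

By profit: H(d3,75), C(d1,69), F(d4,54), I(d1,48), G(d4,34), D(d2,24), B(d3,21), A(d4,19), E(d2,17)
H→slot 3; C→slot 1; F→slot 4; I skipped; G→slot 2; D skipped; B skipped; A skipped; E skipped.
Profit = 69 + 34 + 75 + 54 = 232

232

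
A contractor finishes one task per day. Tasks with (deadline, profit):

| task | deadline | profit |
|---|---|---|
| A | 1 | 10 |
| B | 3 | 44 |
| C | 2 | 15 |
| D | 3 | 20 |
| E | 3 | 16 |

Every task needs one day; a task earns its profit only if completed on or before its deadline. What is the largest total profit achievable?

By profit: B(d3,44), D(d3,20), E(d3,16), C(d2,15), A(d1,10)
B→slot 3; D→slot 2; E→slot 1; C skipped; A skipped.
Profit = 16 + 20 + 44 = 80

80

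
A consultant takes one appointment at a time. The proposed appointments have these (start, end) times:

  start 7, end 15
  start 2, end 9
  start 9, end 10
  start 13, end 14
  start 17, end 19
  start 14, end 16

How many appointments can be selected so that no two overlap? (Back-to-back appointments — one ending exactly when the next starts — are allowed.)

5

Sort by end time and greedily take each interval whose start is ≥ the last chosen end.
Sorted by end: (2,9)  (9,10)  (13,14)  (7,15)  (14,16)  (17,19)
take (2,9); take (9,10); take (13,14); take (14,16); take (17,19).
Selected 5 appointments.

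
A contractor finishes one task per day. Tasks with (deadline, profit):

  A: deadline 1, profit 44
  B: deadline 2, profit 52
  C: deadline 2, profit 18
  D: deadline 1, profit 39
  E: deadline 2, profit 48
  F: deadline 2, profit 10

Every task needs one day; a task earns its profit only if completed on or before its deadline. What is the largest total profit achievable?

100

Take jobs in profit order; each goes to the latest open slot no later than its deadline.
By profit: B(d2,52), E(d2,48), A(d1,44), D(d1,39), C(d2,18), F(d2,10)
B→slot 2; E→slot 1; A skipped; D skipped; C skipped; F skipped.
Profit = 48 + 52 = 100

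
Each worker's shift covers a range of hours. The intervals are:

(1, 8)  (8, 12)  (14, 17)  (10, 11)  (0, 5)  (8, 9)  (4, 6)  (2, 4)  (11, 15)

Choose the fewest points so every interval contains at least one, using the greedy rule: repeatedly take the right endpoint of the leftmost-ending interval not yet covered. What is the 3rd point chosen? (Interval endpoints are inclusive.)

11

Sort by right endpoint; whenever an interval is uncovered, place a point at its right end.
Sorted: [2,4] [0,5] [4,6] [1,8] [8,9] [10,11] [8,12] [11,15] [14,17]
{[2,4],[0,5],[4,6],[1,8]} hit by 4; {[8,9]} hit by 9; {[10,11],[8,12],[11,15]} hit by 11; {[14,17]} hit by 17.
Points: 4, 9, 11, 17 (4 total).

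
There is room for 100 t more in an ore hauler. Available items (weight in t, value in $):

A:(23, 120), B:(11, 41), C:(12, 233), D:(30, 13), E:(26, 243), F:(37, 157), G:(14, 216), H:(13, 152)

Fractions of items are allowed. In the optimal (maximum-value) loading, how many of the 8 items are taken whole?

Order: C (233/12=19.42) > G (216/14=15.43) > H (152/13=11.69) > E (243/26=9.35) > A (120/23=5.22) > F (157/37=4.24) > B (41/11=3.73) > D (13/30=0.43)
Fill: take C (12 @ 233) → take G (14 @ 216) → take H (13 @ 152) → take E (26 @ 243) → take A (23 @ 120) → take 12/37 of F → 50.92; 100/100 used.
5 item(s) taken whole; one partial (take 12/37 of F).

5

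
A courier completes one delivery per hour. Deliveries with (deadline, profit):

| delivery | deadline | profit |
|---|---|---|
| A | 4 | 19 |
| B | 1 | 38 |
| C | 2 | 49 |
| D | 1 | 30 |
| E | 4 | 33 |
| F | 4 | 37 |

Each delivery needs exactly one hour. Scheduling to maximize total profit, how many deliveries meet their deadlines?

Sort by profit descending; place each in the latest free slot ≤ its deadline.
Profit order: C=49 B=38 F=37 E=33 D=30 A=19
Assign: C→slot 2, B→slot 1, F→slot 4, E→slot 3, D skipped, A skipped.
Slots: [1:B] [2:C] [3:E] [4:F]
4 of 6 scheduled.

4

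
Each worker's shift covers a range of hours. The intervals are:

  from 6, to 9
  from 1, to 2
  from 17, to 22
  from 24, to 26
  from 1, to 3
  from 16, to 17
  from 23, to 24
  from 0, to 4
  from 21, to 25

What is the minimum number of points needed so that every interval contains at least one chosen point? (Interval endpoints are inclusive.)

Process intervals by earliest right end; each time one isn't hit yet, stab at its right endpoint.
By right end: [1,2]  [1,3]  [0,4]  [6,9]  [16,17]  [17,22]  [23,24]  [21,25]  [24,26]
[1,2] uncovered → point at 2; [6,9] uncovered → point at 9; [16,17] uncovered → point at 17; [23,24] uncovered → point at 24.
Points: 2, 9, 17, 24 (4 total).

4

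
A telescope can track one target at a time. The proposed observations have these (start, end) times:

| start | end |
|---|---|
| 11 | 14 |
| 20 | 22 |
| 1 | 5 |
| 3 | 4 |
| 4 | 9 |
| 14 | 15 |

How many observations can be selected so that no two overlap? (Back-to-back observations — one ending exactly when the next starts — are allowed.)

Sorted by end: (3,4)  (1,5)  (4,9)  (11,14)  (14,15)  (20,22)
take (3,4); take (4,9); take (11,14); take (14,15); take (20,22).
Selected 5 observations.

5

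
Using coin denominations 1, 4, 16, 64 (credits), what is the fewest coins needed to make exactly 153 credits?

6

Greedy: take as many of the largest coin as possible, then repeat with the remainder.
153 = 2×64 + 1×16 + 2×4 + 1×1
Total coins = 2 + 1 + 2 + 1 = 6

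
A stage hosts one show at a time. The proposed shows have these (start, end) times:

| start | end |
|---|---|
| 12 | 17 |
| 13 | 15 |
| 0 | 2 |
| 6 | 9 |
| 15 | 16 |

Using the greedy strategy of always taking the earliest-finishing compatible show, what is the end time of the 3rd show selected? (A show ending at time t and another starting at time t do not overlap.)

By end time: (0,2), (6,9), (13,15), (15,16), (12,17).
Pick (0,2); next start ≥ 2 → (6,9); next start ≥ 9 → (13,15); next start ≥ 15 → (15,16).
Selected: (0,2) (6,9) (13,15) (15,16)

15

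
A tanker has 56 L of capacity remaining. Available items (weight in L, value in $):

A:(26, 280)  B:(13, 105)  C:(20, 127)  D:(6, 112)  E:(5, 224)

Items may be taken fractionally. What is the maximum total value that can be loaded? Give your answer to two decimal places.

Greedy by value/weight ratio, highest first.
Ratios (sorted): E 44.80, D 18.67, A 10.77, B 8.08, C 6.35
take E (5 @ 224); take D (6 @ 112); take A (26 @ 280); take B (13 @ 105); take 6/20 of C → 38.10. Capacity used 56/56.
Total value = 759.10

759.10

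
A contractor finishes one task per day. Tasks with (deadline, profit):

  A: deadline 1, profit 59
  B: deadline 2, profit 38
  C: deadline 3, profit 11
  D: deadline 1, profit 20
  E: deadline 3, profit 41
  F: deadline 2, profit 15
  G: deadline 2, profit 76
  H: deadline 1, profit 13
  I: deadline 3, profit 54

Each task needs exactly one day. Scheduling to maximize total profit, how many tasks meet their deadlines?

3

By profit: G(d2,76), A(d1,59), I(d3,54), E(d3,41), B(d2,38), D(d1,20), F(d2,15), H(d1,13), C(d3,11)
G→slot 2; A→slot 1; I→slot 3; E skipped; B skipped; D skipped; F skipped; H skipped; C skipped.
3 of 9 scheduled.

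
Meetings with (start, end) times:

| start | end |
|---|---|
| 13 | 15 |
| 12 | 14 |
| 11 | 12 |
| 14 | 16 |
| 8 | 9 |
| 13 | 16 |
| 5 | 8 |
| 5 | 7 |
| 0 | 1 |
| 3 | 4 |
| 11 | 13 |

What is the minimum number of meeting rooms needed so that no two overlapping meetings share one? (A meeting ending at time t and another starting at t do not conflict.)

3

The answer is the maximum number of intervals overlapping at any instant.
Events (time:±→running): 0:+→1 1:-→0 3:+→1 4:-→0 5:+→1 5:+→2 7:-→1 8:-→0 8:+→1 9:-→0 11:+→1 11:+→2 12:-→1 12:+→2 13:-→1 13:+→2 13:+→3 … peak 3.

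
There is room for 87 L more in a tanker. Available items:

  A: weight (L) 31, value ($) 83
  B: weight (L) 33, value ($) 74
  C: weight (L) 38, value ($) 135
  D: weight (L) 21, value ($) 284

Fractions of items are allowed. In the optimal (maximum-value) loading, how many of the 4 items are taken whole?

Ratios (sorted): D 13.52, C 3.55, A 2.68, B 2.24
take D (21 @ 284); take C (38 @ 135); take 28/31 of A → 74.97. Capacity used 87/87.
2 item(s) taken whole; one partial (take 28/31 of A).

2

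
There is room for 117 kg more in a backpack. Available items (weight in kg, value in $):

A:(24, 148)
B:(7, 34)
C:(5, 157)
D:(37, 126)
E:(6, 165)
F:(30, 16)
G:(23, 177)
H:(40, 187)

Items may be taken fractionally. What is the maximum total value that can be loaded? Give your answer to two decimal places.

Sort by value per unit weight and fill in that order.
Order: C (157/5=31.40) > E (165/6=27.50) > G (177/23=7.70) > A (148/24=6.17) > B (34/7=4.86) > H (187/40=4.67) > D (126/37=3.41) > F (16/30=0.53)
Fill: take C (5 @ 157) → take E (6 @ 165) → take G (23 @ 177) → take A (24 @ 148) → take B (7 @ 34) → take H (40 @ 187) → take 12/37 of D → 40.86; 117/117 used.
Total value = 908.86

908.86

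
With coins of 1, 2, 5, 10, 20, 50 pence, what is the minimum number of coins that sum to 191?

Use the largest denomination that fits, subtract, and repeat.
191 = 3×50 + 2×20 + 1×1
Total coins = 3 + 2 + 1 = 6

6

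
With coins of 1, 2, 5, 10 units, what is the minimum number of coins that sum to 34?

34 = 3×10 + 2×2
Total coins = 3 + 2 = 5

5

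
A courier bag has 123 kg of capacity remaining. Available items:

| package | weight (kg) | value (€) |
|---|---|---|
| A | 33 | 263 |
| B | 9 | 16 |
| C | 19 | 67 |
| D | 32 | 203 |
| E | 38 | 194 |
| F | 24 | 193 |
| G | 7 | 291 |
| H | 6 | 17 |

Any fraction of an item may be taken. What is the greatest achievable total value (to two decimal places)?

1087.84

Order: G (291/7=41.57) > F (193/24=8.04) > A (263/33=7.97) > D (203/32=6.34) > E (194/38=5.11) > C (67/19=3.53) > H (17/6=2.83) > B (16/9=1.78)
Fill: take G (7 @ 291) → take F (24 @ 193) → take A (33 @ 263) → take D (32 @ 203) → take 27/38 of E → 137.84; 123/123 used.
Total value = 1087.84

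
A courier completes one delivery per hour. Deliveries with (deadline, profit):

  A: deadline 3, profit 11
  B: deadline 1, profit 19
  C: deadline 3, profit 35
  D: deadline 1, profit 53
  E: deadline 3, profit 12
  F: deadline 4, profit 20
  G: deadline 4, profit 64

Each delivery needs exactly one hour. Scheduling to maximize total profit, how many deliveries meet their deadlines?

Sort by profit descending; place each in the latest free slot ≤ its deadline.
Profit order: G=64 D=53 C=35 F=20 B=19 E=12 A=11
Assign: G→slot 4, D→slot 1, C→slot 3, F→slot 2, B skipped, E skipped, A skipped.
Slots: [1:D] [2:F] [3:C] [4:G]
4 of 7 scheduled.

4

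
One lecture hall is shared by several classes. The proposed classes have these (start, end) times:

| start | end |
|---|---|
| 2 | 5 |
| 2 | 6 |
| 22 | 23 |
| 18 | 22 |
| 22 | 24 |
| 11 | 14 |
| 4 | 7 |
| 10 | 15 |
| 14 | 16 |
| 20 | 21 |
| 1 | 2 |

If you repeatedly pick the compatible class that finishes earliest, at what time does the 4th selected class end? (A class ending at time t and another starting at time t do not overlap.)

Sorted by end: (1,2)  (2,5)  (2,6)  (4,7)  (11,14)  (10,15)  (14,16)  (20,21)  (18,22)  (22,23)  (22,24)
take (1,2); take (2,5); take (11,14); skip (10,15); take (14,16); take (20,21); take (22,23).
Selected: (1,2) (2,5) (11,14) (14,16) (20,21) (22,23)

16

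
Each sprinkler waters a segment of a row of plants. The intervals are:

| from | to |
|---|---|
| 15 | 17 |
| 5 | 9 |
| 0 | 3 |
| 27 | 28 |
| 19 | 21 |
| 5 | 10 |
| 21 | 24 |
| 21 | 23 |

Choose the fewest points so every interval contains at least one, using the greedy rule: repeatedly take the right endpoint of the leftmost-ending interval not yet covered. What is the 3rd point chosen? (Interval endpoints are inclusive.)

17

Process intervals by earliest right end; each time one isn't hit yet, stab at its right endpoint.
By right end: [0,3]  [5,9]  [5,10]  [15,17]  [19,21]  [21,23]  [21,24]  [27,28]
[0,3] uncovered → point at 3; [5,9] uncovered → point at 9; [15,17] uncovered → point at 17; [19,21] uncovered → point at 21; [27,28] uncovered → point at 28.
Points: 3, 9, 17, 21, 28 (5 total).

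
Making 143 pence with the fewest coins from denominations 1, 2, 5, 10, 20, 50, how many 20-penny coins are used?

2

143 = 2×50 + 2×20 + 1×2 + 1×1
Count of 20: 2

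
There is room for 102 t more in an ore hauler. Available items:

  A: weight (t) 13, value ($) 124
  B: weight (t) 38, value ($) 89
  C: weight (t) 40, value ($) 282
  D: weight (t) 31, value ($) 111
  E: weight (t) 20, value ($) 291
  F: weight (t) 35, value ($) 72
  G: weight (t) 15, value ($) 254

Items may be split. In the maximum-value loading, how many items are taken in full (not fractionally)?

Greedy by value/weight ratio, highest first.
Order: G (254/15=16.93) > E (291/20=14.55) > A (124/13=9.54) > C (282/40=7.05) > D (111/31=3.58) > B (89/38=2.34) > F (72/35=2.06)
Fill: take G (15 @ 254) → take E (20 @ 291) → take A (13 @ 124) → take C (40 @ 282) → take 14/31 of D → 50.13; 102/102 used.
4 item(s) taken whole; one partial (take 14/31 of D).

4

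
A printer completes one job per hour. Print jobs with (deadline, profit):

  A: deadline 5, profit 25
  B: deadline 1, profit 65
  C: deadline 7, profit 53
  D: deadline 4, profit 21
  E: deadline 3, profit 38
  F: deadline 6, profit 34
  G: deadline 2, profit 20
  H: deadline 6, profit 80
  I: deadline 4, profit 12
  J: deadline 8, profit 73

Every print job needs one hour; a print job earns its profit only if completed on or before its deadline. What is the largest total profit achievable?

Take jobs in profit order; each goes to the latest open slot no later than its deadline.
Profit order: H=80 J=73 B=65 C=53 E=38 F=34 A=25 D=21 G=20 I=12
Assign: H→slot 6, J→slot 8, B→slot 1, C→slot 7, E→slot 3, F→slot 5, A→slot 4, D→slot 2, G skipped, I skipped.
Slots: [1:B] [2:D] [3:E] [4:A] [5:F] [6:H] [7:C] [8:J]
Profit = 65 + 21 + 38 + 25 + 34 + 80 + 53 + 73 = 389

389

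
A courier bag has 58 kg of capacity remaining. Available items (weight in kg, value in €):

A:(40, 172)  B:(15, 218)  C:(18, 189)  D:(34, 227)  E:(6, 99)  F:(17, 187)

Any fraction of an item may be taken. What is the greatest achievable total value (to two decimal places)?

706.35

Sort by value per unit weight and fill in that order.
Ratios (sorted): E 16.50, B 14.53, F 11.00, C 10.50, D 6.68, A 4.30
take E (6 @ 99); take B (15 @ 218); take F (17 @ 187); take C (18 @ 189); take 2/34 of D → 13.35. Capacity used 58/58.
Total value = 706.35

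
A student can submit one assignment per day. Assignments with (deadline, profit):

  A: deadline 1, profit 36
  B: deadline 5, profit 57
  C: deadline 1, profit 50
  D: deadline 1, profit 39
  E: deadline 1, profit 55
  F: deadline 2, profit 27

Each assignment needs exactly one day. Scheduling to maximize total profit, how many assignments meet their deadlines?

3

Take jobs in profit order; each goes to the latest open slot no later than its deadline.
By profit: B(d5,57), E(d1,55), C(d1,50), D(d1,39), A(d1,36), F(d2,27)
B→slot 5; E→slot 1; C skipped; D skipped; A skipped; F→slot 2.
3 of 6 scheduled.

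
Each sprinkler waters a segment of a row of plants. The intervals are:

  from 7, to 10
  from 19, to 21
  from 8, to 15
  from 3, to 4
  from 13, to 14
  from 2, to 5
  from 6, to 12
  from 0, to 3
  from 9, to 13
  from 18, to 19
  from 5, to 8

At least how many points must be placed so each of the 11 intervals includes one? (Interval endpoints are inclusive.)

Sort by right endpoint; whenever an interval is uncovered, place a point at its right end.
Sorted: [0,3] [3,4] [2,5] [5,8] [7,10] [6,12] [9,13] [13,14] [8,15] [18,19] [19,21]
{[0,3],[3,4],[2,5]} hit by 3; {[5,8],[7,10],[6,12]} hit by 8; {[9,13],[13,14],[8,15]} hit by 13; {[18,19],[19,21]} hit by 19.
Points: 3, 8, 13, 19 (4 total).

4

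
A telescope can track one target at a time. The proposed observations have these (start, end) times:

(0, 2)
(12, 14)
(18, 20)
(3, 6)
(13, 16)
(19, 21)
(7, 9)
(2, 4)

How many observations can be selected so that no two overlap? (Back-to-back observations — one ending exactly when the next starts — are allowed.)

Sort by end time and greedily take each interval whose start is ≥ the last chosen end.
By end time: (0,2), (2,4), (3,6), (7,9), (12,14), (13,16), (18,20), (19,21).
Pick (0,2); next start ≥ 2 → (2,4); next start ≥ 4 → (7,9); next start ≥ 9 → (12,14); next start ≥ 14 → (18,20).
Selected 5 observations.

5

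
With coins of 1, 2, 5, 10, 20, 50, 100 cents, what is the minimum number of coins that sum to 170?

170 = 1×100 + 1×50 + 1×20
Total coins = 1 + 1 + 1 = 3

3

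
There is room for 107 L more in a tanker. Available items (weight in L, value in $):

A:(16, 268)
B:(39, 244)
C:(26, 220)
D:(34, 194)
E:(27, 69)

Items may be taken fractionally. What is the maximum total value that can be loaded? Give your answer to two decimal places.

Greedy by value/weight ratio, highest first.
Order: A (268/16=16.75) > C (220/26=8.46) > B (244/39=6.26) > D (194/34=5.71) > E (69/27=2.56)
Fill: take A (16 @ 268) → take C (26 @ 220) → take B (39 @ 244) → take 26/34 of D → 148.35; 107/107 used.
Total value = 880.35

880.35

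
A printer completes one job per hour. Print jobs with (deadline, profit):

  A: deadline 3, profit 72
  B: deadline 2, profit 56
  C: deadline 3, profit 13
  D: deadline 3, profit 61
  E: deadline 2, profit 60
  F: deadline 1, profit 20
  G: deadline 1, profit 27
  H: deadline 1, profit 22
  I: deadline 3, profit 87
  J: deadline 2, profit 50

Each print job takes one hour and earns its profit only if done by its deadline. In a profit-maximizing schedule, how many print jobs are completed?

3

Take jobs in profit order; each goes to the latest open slot no later than its deadline.
By profit: I(d3,87), A(d3,72), D(d3,61), E(d2,60), B(d2,56), J(d2,50), G(d1,27), H(d1,22), F(d1,20), C(d3,13)
I→slot 3; A→slot 2; D→slot 1; E skipped; B skipped; J skipped; G skipped; H skipped; F skipped; C skipped.
3 of 10 scheduled.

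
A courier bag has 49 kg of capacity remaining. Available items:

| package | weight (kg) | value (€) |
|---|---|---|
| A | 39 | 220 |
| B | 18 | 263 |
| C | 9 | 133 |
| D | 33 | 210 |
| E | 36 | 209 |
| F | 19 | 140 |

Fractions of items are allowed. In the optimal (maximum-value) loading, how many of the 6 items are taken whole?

3

Ratios (sorted): C 14.78, B 14.61, F 7.37, D 6.36, E 5.81, A 5.64
take C (9 @ 133); take B (18 @ 263); take F (19 @ 140); take 3/33 of D → 19.09. Capacity used 49/49.
3 item(s) taken whole; one partial (take 3/33 of D).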